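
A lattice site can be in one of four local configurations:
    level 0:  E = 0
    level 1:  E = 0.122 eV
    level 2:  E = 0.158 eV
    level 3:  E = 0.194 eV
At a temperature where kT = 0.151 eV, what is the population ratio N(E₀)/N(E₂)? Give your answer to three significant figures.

2.85

n₀/n₂ = exp[−(E₀−E₂)/kT] = exp(−(-0.158 eV)/(0.151 eV)) = exp(1.0464) = 2.85.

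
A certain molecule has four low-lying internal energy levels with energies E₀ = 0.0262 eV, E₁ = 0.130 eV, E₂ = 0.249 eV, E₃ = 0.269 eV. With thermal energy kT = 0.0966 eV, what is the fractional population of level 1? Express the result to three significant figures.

Eᵢ/kT = 0.27122, 1.3458, 2.5776, 2.7847.
Z = Σ e^(−Eᵢ/kT) = e^(−0.27122) + e^(−1.3458) + e^(−2.5776) + e^(−2.7847) = 0.76245 + 0.26033 + 0.075956 + 0.061748 = 1.1605.
P₁ = e^(−E₁/kT) / Z = 0.26033/1.1605 = 0.224.

0.224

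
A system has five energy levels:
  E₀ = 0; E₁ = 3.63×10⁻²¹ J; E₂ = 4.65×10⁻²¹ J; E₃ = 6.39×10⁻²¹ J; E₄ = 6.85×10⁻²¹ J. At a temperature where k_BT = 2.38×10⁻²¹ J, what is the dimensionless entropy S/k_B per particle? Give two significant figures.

1.0

Eᵢ/kT = 0, 1.525, 1.954, 2.685, 2.878.
Z = Σ e^(−Eᵢ/kT) = e^(−0) + e^(−1.525) + e^(−1.954) + e^(−2.685) + e^(−2.878) = 1.000 + 0.2176 + 0.1417 + 0.06822 + 0.05625 = 1.484.
⟨E⟩ = Σ EᵢPᵢ = 1.530 ×10⁻²¹ J.
S/k_B = ln Z + ⟨E⟩/kT = ln(1.484) + 1.530/2.38 = 0.3947 + 0.6429 = 1.0.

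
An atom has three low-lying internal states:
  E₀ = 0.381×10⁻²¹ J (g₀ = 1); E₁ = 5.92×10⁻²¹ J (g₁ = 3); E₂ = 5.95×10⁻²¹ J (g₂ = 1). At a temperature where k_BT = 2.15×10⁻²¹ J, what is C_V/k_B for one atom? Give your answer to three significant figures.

Eᵢ/kT = 0.17721, 2.7535, 2.7674.
Z = Σ gᵢe^(−Eᵢ/kT) = 1·e^(−0.17721) + 3·e^(−2.7535) + 1·e^(−2.7674) = 0.83760 + 0.19111 + 0.062825 = 1.0915.
⟨E⟩ = 1.6714, ⟨E²⟩ = 8.2854.
C_V/k_B = (⟨E²⟩ − ⟨E⟩²)/(kT)² = (8.2854 − 2.7936)/4.6225 = 1.19.

1.19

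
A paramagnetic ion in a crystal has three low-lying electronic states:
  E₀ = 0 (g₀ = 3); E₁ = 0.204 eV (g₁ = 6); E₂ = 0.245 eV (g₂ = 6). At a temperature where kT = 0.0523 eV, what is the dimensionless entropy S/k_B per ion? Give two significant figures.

Eᵢ/kT = 0, 3.901, 4.685.
Z = Σ gᵢe^(−Eᵢ/kT) = 3·e^(−0) + 6·e^(−3.901) + 6·e^(−4.685) = 3.000 + 0.1213 + 0.05540 = 3.177.
⟨E⟩ = Σ EᵢPᵢ = 0.01206 eV.
S/k_B = ln Z + ⟨E⟩/kT = ln(3.177) + 0.01206/0.0523 = 1.156 + 0.2306 = 1.4.

1.4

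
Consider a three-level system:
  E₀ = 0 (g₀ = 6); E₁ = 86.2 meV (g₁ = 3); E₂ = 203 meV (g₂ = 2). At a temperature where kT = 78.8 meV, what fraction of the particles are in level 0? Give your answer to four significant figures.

0.8384

Eᵢ/kT = 0, 1.09391, 2.57614.
Z = Σ gᵢe^(−Eᵢ/kT) = 6·e^(−0) + 3·e^(−1.09391) + 2·e^(−2.57614) = 6.00000 + 1.00471 + 0.152134 = 7.15684.
P₀ = g₀ e^(−E₀/kT) / Z = 6.00000/7.15684 = 0.8384.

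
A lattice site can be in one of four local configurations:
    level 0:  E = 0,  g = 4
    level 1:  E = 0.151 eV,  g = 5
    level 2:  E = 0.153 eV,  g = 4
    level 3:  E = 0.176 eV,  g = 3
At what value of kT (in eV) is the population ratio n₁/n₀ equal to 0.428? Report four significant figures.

n₁/n₀ = (g₁/g₀) exp[−(E₁−E₀)/kT] = 0.428.
⇒ (E₁−E₀)/kT = ln((5/4)/0.428) = ln(2.92056) = 1.07178.
kT = 0.151 eV / 1.07178 = 0.1409 eV.

0.1409 eV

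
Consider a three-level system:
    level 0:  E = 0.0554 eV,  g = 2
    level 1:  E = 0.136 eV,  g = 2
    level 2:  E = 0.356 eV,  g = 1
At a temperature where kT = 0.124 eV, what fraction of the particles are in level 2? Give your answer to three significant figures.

Eᵢ/kT = 0.44677, 1.0968, 2.8710.
Z = Σ gᵢe^(−Eᵢ/kT) = 2·e^(−0.44677) + 2·e^(−1.0968) + 1·e^(−2.8710) = 1.2794 + 0.66788 + 0.056642 = 2.0039.
P₂ = g₂ e^(−E₂/kT) / Z = 0.056642/2.0039 = 0.0283.

0.0283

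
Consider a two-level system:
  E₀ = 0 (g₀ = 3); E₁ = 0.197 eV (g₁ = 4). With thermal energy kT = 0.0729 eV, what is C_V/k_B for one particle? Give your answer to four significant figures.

Eᵢ/kT = 0, 2.70233.
Z = Σ gᵢe^(−Eᵢ/kT) = 3·e^(−0) + 4·e^(−2.70233) = 3.00000 + 0.268196 = 3.26820.
⟨E⟩ = 0.0161663 eV, ⟨E²⟩ = 0.00318476 eV².
C_V/k_B = (⟨E²⟩ − ⟨E⟩²)/(kT)² = (0.00318476 − 0.000261349)/0.00531441 = 0.5501.

0.5501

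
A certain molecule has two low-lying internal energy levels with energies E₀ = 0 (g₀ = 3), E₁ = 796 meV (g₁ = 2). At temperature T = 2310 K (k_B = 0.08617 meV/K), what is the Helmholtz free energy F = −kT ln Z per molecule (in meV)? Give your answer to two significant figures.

-220 meV

k_BT = 0.08617 × 2310 K = 199.1 meV.
Eᵢ/kT = 0, 3.998.
Z = Σ gᵢe^(−Eᵢ/kT) = 3·e^(−0) + 2·e^(−3.998) = 3.000 + 0.03670 = 3.037.
F = −kT ln Z = −199.1 × ln(3.037) = −199.1 × 1.111 = -220 meV.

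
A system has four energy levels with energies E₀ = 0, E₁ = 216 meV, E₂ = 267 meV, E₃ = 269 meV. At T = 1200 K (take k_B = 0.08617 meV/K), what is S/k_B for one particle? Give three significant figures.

0.750

k_BT = 0.08617 × 1200 K = 103.40 meV.
Eᵢ/kT = 0, 2.0890, 2.5822, 2.6015.
Z = Σ e^(−Eᵢ/kT) = e^(−0) + e^(−2.0890) + e^(−2.5822) + e^(−2.6015) = 1.0000 + 0.12381 + 0.075607 + 0.074162 = 1.2736.
⟨E⟩ = Σ EᵢPᵢ = 52.512 meV.
S/k_B = ln Z + ⟨E⟩/kT = ln(1.2736) + 52.512/103.40 = 0.24185 + 0.50785 = 0.750.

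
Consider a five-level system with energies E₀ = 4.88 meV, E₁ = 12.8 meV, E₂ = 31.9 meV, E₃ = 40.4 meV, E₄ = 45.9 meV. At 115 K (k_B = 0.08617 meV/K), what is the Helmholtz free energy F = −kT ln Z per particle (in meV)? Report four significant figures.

0.4810 meV

k_BT = 0.08617 × 115 K = 9.90955 meV.
Eᵢ/kT = 0.492454, 1.29168, 3.21912, 4.07688, 4.63190.
Z = Σ e^(−Eᵢ/kT) = e^(−0.492454) + e^(−1.29168) + e^(−3.21912) + e^(−4.07688) + e^(−4.63190) = 0.611125 + 0.274809 + 0.0399902 + 0.0169603 + 0.00973624 = 0.952621.
F = −kT ln Z = −9.90955 × ln(0.952621) = −9.90955 × -0.0485381 = 0.4810 meV.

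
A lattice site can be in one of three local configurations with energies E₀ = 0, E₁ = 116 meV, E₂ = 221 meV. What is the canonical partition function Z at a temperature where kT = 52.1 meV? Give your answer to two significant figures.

Z = 1.1

Eᵢ/kT = 0, 2.226, 4.242.
Z = Σ e^(−Eᵢ/kT) = e^(−0) + e^(−2.226) + e^(−4.242) = 1.000 + 0.1080 + 0.01438 = 1.122.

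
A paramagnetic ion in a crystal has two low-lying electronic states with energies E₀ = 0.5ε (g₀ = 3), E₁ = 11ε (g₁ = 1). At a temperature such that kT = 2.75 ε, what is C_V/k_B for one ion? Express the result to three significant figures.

Eᵢ/kT = 0.18182, 4.0000.
Z = Σ gᵢe^(−Eᵢ/kT) = 3·e^(−0.18182) + 1·e^(−4.0000) = 2.5013 + 0.018316 = 2.5196.
⟨E⟩ = 0.57633 ε, ⟨E²⟩ = 1.1278 ε².
C_V/k_B = (⟨E²⟩ − ⟨E⟩²)/(kT)² = (1.1278 − 0.33216)/7.5625 = 0.105.

0.105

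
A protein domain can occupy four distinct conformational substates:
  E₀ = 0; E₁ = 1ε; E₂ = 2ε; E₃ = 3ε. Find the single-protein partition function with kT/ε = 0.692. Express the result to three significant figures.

Eᵢ/kT = 0, 1.4451, 2.8902, 4.3353.
Z = Σ e^(−Eᵢ/kT) = e^(−0) + e^(−1.4451) + e^(−2.8902) + e^(−4.3353) = 1.0000 + 0.23572 + 0.055565 + 0.013098 = 1.3044.

Z = 1.30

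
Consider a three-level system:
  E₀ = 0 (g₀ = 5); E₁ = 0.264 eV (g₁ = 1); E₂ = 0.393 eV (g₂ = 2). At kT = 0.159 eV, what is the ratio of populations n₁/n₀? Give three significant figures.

0.0380

n₁/n₀ = (g₁/g₀) exp[−(E₁−E₀)/kT] = (1/5) × exp(−(0.264 eV)/(0.159 eV)) = (1/5) × exp(-1.6604) = 0.0380.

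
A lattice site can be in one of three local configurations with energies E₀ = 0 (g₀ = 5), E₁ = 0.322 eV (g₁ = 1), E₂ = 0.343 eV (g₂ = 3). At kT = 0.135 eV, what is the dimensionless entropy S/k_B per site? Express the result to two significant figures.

Eᵢ/kT = 0, 2.385, 2.541.
Z = Σ gᵢe^(−Eᵢ/kT) = 5·e^(−0) + 1·e^(−2.385) + 3·e^(−2.541) = 5.000 + 0.09209 + 0.2364 = 5.328.
⟨E⟩ = Σ EᵢPᵢ = 0.02078 eV.
S/k_B = ln Z + ⟨E⟩/kT = ln(5.328) + 0.02078/0.135 = 1.673 + 0.1539 = 1.8.

1.8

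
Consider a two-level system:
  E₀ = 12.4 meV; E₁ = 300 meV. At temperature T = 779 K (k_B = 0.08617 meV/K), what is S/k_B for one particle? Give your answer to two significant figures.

0.072

k_BT = 0.08617 × 779 K = 67.13 meV.
Eᵢ/kT = 0.1847, 4.469.
Z = Σ e^(−Eᵢ/kT) = e^(−0.1847) + e^(−4.469) = 0.8314 + 0.01146 = 0.8429.
⟨E⟩ = Σ EᵢPᵢ = 16.31 meV.
S/k_B = ln Z + ⟨E⟩/kT = ln(0.8429) + 16.31/67.13 = -0.1709 + 0.2430 = 0.072.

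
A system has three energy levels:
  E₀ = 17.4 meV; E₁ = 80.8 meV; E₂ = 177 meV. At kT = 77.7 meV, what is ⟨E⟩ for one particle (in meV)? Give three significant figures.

Eᵢ/kT = 0.22394, 1.0399, 2.2780.
Z = Σ e^(−Eᵢ/kT) = e^(−0.22394) + e^(−1.0399) + e^(−2.2780) = 0.79936 + 0.35349 + 0.10249 = 1.2553.
⟨E⟩ = Σ Eᵢ e^(−Eᵢ/kT) / Z = (17.4·0.79936 + 80.8·0.35349 + 177·0.10249) / 1.2553 = 48.3 meV.

48.3 meV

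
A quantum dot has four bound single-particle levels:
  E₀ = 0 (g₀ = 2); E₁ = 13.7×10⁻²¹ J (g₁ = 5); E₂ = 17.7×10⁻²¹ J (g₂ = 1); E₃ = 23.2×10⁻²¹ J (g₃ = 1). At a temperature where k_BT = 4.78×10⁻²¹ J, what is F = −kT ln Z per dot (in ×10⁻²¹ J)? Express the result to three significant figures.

-4.02 ×10⁻²¹ J

Eᵢ/kT = 0, 2.8661, 3.7029, 4.8536.
Z = Σ gᵢe^(−Eᵢ/kT) = 2·e^(−0) + 5·e^(−2.8661) + 1·e^(−3.7029) + 1·e^(−4.8536) = 2.0000 + 0.28460 + 0.024652 + 0.0078002 = 2.3171.
F = −kT ln Z = −4.78 × ln(2.3171) = −4.78 × 0.84032 = -4.02 ×10⁻²¹ J.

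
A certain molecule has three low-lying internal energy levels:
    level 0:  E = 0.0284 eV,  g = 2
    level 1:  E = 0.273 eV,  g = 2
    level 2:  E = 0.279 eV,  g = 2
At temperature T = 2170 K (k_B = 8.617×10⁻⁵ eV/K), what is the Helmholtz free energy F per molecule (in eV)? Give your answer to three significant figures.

k_BT = 8.617×10⁻⁵ × 2170 K = 0.18699 eV.
Eᵢ/kT = 0.15188, 1.4600, 1.4921.
Z = Σ gᵢe^(−Eᵢ/kT) = 2·e^(−0.15188) + 2·e^(−1.4600) + 2·e^(−1.4921) = 1.7182 + 0.46447 + 0.44980 = 2.6325.
F = −kT ln Z = −0.18699 × ln(2.6325) = −0.18699 × 0.96793 = -0.181 eV.

-0.181 eV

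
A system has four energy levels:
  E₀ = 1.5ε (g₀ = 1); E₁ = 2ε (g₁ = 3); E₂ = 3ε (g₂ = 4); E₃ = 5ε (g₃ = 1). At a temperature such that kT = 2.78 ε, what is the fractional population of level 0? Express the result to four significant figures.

Eᵢ/kT = 0.539568, 0.719424, 1.07914, 1.79856.
Z = Σ gᵢe^(−Eᵢ/kT) = 1·e^(−0.539568) + 3·e^(−0.719424) + 4·e^(−1.07914) + 1·e^(−1.79856) = 0.583000 + 1.46110 + 1.35955 + 0.165537 = 3.56919.
P₀ = g₀ e^(−E₀/kT) / Z = 0.583000/3.56919 = 0.1633.

0.1633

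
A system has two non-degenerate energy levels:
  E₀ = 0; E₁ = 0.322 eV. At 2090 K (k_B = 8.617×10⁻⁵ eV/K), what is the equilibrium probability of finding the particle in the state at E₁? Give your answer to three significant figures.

0.143

k_BT = 8.617×10⁻⁵ × 2090 K = 0.18010 eV.
Eᵢ/kT = 0, 1.7879.
Z = Σ e^(−Eᵢ/kT) = e^(−0) + e^(−1.7879) = 1.0000 + 0.16731 = 1.1673.
P₁ = e^(−E₁/kT) / Z = 0.16731/1.1673 = 0.143.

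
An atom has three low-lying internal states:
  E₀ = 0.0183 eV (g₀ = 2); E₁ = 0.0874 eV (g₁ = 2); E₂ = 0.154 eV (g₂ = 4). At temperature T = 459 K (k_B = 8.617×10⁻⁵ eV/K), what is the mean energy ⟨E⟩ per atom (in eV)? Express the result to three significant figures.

0.0351 eV

k_BT = 8.617×10⁻⁵ × 459 K = 0.039552 eV.
Eᵢ/kT = 0.46268, 2.2097, 3.8936.
Z = Σ gᵢe^(−Eᵢ/kT) = 2·e^(−0.46268) + 2·e^(−2.2097) + 4·e^(−3.8936) = 1.2592 + 0.21947 + 0.081488 = 1.5602.
⟨E⟩ = Σ Eᵢ gᵢe^(−Eᵢ/kT) / Z = (0.0183·1.2592 + 0.0874·0.21947 + 0.154·0.081488) / 1.5602 = 0.0351 eV.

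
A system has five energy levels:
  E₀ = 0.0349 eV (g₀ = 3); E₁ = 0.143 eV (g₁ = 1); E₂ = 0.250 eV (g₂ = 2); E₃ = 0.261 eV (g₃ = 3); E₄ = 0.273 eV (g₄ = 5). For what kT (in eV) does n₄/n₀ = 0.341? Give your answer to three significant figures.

n₄/n₀ = (g₄/g₀) exp[−(E₄−E₀)/kT] = 0.341.
⇒ (E₄−E₀)/kT = ln((5/3)/0.341) = ln(4.8876) = 1.5867.
kT = 0.2381 eV / 1.5867 = 0.150 eV.

0.150 eV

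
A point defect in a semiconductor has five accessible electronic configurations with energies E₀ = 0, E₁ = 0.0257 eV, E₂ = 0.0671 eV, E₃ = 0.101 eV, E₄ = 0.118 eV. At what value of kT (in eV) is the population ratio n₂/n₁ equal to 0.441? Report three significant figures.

n₂/n₁ = exp[−(E₂−E₁)/kT] = 0.441.
⇒ (E₂−E₁)/kT = ln(1/0.441) = ln(2.2676) = 0.81872.
kT = 0.0414 eV / 0.81872 = 0.0506 eV.

0.0506 eV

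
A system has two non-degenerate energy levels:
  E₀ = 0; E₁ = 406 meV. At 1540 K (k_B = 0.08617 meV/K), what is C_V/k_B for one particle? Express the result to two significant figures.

k_BT = 0.08617 × 1540 K = 132.7 meV.
Eᵢ/kT = 0, 3.060.
Z = Σ e^(−Eᵢ/kT) = e^(−0) + e^(−3.060) = 1.000 + 0.04689 = 1.047.
⟨E⟩ = 18.18 meV, ⟨E²⟩ = 7382 meV².
C_V/k_B = (⟨E²⟩ − ⟨E⟩²)/(kT)² = (7382 − 330.5)/17610 = 0.40.

0.40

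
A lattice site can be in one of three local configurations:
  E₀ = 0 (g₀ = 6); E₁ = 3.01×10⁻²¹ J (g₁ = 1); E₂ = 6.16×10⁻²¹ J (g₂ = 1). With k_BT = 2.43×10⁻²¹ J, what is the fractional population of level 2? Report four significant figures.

Eᵢ/kT = 0, 1.23868, 2.53498.
Z = Σ gᵢe^(−Eᵢ/kT) = 6·e^(−0) + 1·e^(−1.23868) + 1·e^(−2.53498) = 6.00000 + 0.289766 + 0.0792633 = 6.36903.
P₂ = g₂ e^(−E₂/kT) / Z = 0.0792633/6.36903 = 0.01245.

0.01245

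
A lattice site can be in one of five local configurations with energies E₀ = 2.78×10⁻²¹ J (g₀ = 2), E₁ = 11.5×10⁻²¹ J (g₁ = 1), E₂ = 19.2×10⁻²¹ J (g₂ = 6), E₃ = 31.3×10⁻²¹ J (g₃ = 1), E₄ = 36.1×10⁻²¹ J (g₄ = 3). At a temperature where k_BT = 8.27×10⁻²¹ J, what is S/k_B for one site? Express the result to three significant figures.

Eᵢ/kT = 0.33615, 1.3906, 2.3216, 3.7848, 4.3652.
Z = Σ gᵢe^(−Eᵢ/kT) = 2·e^(−0.33615) + 1·e^(−1.3906) + 6·e^(−2.3216) + 1·e^(−3.7848) + 3·e^(−4.3652) = 1.4290 + 0.24893 + 0.58870 + 0.022713 + 0.038136 = 2.3275.
⟨E⟩ = Σ EᵢPᵢ = 8.6900 ×10⁻²¹ J.
S/k_B = ln Z + ⟨E⟩/kT = ln(2.3275) + 8.6900/8.27 = 0.84479 + 1.0508 = 1.90.

1.90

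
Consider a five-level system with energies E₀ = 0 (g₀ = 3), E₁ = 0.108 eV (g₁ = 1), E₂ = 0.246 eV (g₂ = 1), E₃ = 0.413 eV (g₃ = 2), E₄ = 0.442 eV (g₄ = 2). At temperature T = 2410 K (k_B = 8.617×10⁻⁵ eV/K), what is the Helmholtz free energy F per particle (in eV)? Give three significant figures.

-0.308 eV

k_BT = 8.617×10⁻⁵ × 2410 K = 0.20767 eV.
Eᵢ/kT = 0, 0.52006, 1.1846, 1.9887, 2.1284.
Z = Σ gᵢe^(−Eᵢ/kT) = 3·e^(−0) + 1·e^(−0.52006) + 1·e^(−1.1846) + 2·e^(−1.9887) + 2·e^(−2.1284) = 3.0000 + 0.59448 + 0.30587 + 0.27375 + 0.23806 = 4.4122.
F = −kT ln Z = −0.20767 × ln(4.4122) = −0.20767 × 1.4844 = -0.308 eV.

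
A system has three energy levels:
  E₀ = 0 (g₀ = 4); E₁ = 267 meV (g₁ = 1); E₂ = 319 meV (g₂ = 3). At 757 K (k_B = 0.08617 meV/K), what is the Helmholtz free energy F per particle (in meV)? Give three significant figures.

-91.1 meV

k_BT = 0.08617 × 757 K = 65.231 meV.
Eᵢ/kT = 0, 4.0931, 4.8903.
Z = Σ gᵢe^(−Eᵢ/kT) = 4·e^(−0) + 1·e^(−4.0931) + 3·e^(−4.8903) = 4.0000 + 0.016687 + 0.022557 = 4.0392.
F = −kT ln Z = −65.231 × ln(4.0392) = −65.231 × 1.3960 = -91.1 meV.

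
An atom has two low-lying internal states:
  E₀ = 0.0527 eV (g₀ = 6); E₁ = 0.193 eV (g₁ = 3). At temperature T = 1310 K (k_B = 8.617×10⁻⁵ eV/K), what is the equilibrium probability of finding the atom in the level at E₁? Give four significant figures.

k_BT = 8.617×10⁻⁵ × 1310 K = 0.112883 eV.
Eᵢ/kT = 0.466855, 1.70973.
Z = Σ gᵢe^(−Eᵢ/kT) = 6·e^(−0.466855) + 3·e^(−1.70973) = 3.76183 + 0.542744 = 4.30457.
P₁ = g₁ e^(−E₁/kT) / Z = 0.542744/4.30457 = 0.1261.

0.1261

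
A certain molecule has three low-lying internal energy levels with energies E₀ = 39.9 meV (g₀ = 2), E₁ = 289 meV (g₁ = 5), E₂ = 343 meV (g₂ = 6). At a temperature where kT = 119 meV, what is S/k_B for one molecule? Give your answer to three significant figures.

Eᵢ/kT = 0.33529, 2.4286, 2.8824.
Z = Σ gᵢe^(−Eᵢ/kT) = 2·e^(−0.33529) + 5·e^(−2.4286) + 6·e^(−2.8824) = 1.4303 + 0.44080 + 0.33600 = 2.2071.
⟨E⟩ = Σ EᵢPᵢ = 135.79 meV.
S/k_B = ln Z + ⟨E⟩/kT = ln(2.2071) + 135.79/119 = 0.79168 + 1.1411 = 1.93.

1.93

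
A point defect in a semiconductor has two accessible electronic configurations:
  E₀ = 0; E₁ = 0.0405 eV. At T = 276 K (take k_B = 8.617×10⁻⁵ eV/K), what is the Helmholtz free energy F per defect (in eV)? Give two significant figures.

k_BT = 8.617×10⁻⁵ × 276 K = 0.02378 eV.
Eᵢ/kT = 0, 1.703.
Z = Σ e^(−Eᵢ/kT) = e^(−0) + e^(−1.703) = 1.000 + 0.1821 = 1.182.
F = −kT ln Z = −0.02378 × ln(1.182) = −0.02378 × 0.1672 = -0.0040 eV.

-0.0040 eV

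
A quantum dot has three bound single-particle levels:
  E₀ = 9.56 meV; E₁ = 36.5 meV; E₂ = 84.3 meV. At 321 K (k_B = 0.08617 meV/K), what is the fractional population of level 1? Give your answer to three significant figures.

0.261

k_BT = 0.08617 × 321 K = 27.661 meV.
Eᵢ/kT = 0.34561, 1.3195, 3.0476.
Z = Σ e^(−Eᵢ/kT) = e^(−0.34561) + e^(−1.3195) + e^(−3.0476) = 0.70779 + 0.26727 + 0.047473 = 1.0225.
P₁ = e^(−E₁/kT) / Z = 0.26727/1.0225 = 0.261.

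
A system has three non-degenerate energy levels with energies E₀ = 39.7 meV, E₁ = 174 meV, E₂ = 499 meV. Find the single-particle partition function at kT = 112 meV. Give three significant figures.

Z = 0.925

Eᵢ/kT = 0.35446, 1.5536, 4.4554.
Z = Σ e^(−Eᵢ/kT) = e^(−0.35446) + e^(−1.5536) + e^(−4.4554) = 0.70155 + 0.21149 + 0.011616 = 0.92466.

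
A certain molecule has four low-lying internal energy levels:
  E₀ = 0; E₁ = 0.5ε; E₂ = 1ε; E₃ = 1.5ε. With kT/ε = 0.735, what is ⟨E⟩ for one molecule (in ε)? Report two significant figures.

0.37 ε

Eᵢ/kT = 0, 0.6803, 1.361, 2.041.
Z = Σ e^(−Eᵢ/kT) = e^(−0) + e^(−0.6803) + e^(−1.361) + e^(−2.041) = 1.000 + 0.5065 + 0.2564 + 0.1299 = 1.893.
⟨E⟩ = Σ Eᵢ e^(−Eᵢ/kT) / Z = (0·1.000 + 0.5·0.5065 + 1·0.2564 + 1.5·0.1299) / 1.893 = 0.37 ε.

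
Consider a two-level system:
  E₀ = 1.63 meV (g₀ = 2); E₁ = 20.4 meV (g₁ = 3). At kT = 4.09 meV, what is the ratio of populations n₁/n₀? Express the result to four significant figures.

0.01524

n₁/n₀ = (g₁/g₀) exp[−(E₁−E₀)/kT] = (3/2) × exp(−(18.77 meV)/(4.09 meV)) = (3/2) × exp(-4.58924) = 0.01524.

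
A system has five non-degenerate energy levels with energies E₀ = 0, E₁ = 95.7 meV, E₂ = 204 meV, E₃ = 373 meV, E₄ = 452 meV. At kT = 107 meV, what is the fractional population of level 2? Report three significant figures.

0.0927

Eᵢ/kT = 0, 0.89439, 1.9065, 3.4860, 4.2243.
Z = Σ e^(−Eᵢ/kT) = e^(−0) + e^(−0.89439) + e^(−1.9065) + e^(−3.4860) + e^(−4.2243) = 1.0000 + 0.40886 + 0.14860 + 0.030623 + 0.014636 = 1.6027.
P₂ = e^(−E₂/kT) / Z = 0.14860/1.6027 = 0.0927.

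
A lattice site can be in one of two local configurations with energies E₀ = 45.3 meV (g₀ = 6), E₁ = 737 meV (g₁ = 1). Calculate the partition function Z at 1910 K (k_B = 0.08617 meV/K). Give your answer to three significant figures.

k_BT = 0.08617 × 1910 K = 164.58 meV.
Eᵢ/kT = 0.27525, 4.4781.
Z = Σ gᵢe^(−Eᵢ/kT) = 6·e^(−0.27525) + 1·e^(−4.4781) = 4.5563 + 0.011355 = 4.5677.

Z = 4.57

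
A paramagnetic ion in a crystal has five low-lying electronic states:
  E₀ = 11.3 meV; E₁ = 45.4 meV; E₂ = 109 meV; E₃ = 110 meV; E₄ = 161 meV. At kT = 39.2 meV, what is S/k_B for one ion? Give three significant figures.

Eᵢ/kT = 0.28827, 1.1582, 2.7806, 2.8061, 4.1071.
Z = Σ e^(−Eᵢ/kT) = e^(−0.28827) + e^(−1.1582) + e^(−2.7806) + e^(−2.8061) + e^(−4.1071) = 0.74956 + 0.31405 + 0.062001 + 0.060440 + 0.016455 = 1.2025.
⟨E⟩ = Σ EᵢPᵢ = 32.253 meV.
S/k_B = ln Z + ⟨E⟩/kT = ln(1.2025) + 32.253/39.2 = 0.18440 + 0.82278 = 1.01.

1.01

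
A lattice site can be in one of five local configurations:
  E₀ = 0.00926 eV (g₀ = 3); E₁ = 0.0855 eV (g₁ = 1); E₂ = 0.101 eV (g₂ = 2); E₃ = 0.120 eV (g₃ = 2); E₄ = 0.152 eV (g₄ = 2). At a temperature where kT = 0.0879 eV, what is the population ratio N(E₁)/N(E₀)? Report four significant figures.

n₁/n₀ = (g₁/g₀) exp[−(E₁−E₀)/kT] = (1/3) × exp(−(0.07624 eV)/(0.0879 eV)) = (1/3) × exp(-0.867349) = 0.1400.

0.1400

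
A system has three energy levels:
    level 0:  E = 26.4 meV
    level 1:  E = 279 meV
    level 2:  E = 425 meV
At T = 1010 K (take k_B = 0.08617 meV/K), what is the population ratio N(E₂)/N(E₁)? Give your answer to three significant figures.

0.187

k_BT = 0.08617 × 1010 K = 87.032 meV.
n₂/n₁ = exp[−(E₂−E₁)/kT] = exp(−(146 meV)/(87.032 meV)) = exp(-1.6775) = 0.187.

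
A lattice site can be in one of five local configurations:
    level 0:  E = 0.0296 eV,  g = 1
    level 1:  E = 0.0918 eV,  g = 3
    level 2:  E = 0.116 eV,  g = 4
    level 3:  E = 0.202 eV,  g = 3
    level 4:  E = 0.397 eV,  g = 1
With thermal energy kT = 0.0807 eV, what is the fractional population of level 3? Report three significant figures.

0.0859

Eᵢ/kT = 0.36679, 1.1375, 1.4374, 2.5031, 4.9195.
Z = Σ gᵢe^(−Eᵢ/kT) = 1·e^(−0.36679) + 3·e^(−1.1375) + 4·e^(−1.4374) + 3·e^(−2.5031) + 1·e^(−4.9195) = 0.69296 + 0.96186 + 0.95018 + 0.24549 + 0.0073028 = 2.8578.
P₃ = g₃ e^(−E₃/kT) / Z = 0.24549/2.8578 = 0.0859.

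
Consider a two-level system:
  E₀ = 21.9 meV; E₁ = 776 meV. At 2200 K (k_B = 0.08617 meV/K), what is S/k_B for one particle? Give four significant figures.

k_BT = 0.08617 × 2200 K = 189.574 meV.
Eᵢ/kT = 0.115522, 4.09339.
Z = Σ e^(−Eᵢ/kT) = e^(−0.115522) + e^(−4.09339) = 0.890901 + 0.0166826 = 0.907584.
⟨E⟩ = Σ EᵢPᵢ = 35.7614 meV.
S/k_B = ln Z + ⟨E⟩/kT = ln(0.907584) + 35.7614/189.574 = -0.0969692 + 0.188641 = 0.09167.

0.09167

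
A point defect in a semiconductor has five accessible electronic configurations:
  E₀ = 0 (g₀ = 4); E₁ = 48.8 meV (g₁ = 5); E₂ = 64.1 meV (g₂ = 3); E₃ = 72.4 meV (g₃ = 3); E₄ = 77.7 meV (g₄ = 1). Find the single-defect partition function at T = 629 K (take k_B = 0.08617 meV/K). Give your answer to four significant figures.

Z = 7.979

k_BT = 0.08617 × 629 K = 54.2009 meV.
Eᵢ/kT = 0, 0.900354, 1.18264, 1.33577, 1.43356.
Z = Σ gᵢe^(−Eᵢ/kT) = 4·e^(−0) + 5·e^(−0.900354) + 3·e^(−1.18264) + 3·e^(−1.33577) + 1·e^(−1.43356) = 4.00000 + 2.03213 + 0.919406 + 0.788867 + 0.238458 = 7.97886.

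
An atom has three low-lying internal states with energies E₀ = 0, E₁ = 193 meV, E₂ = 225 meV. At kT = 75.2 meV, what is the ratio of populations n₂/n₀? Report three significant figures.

n₂/n₀ = exp[−(E₂−E₀)/kT] = exp(−(225 meV)/(75.2 meV)) = exp(-2.9920) = 0.0502.

0.0502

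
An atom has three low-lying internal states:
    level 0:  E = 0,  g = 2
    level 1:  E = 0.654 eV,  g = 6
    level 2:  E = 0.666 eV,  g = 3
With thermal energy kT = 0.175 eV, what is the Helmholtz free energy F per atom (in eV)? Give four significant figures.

Eᵢ/kT = 0, 3.73714, 3.80571.
Z = Σ gᵢe^(−Eᵢ/kT) = 2·e^(−0) + 6·e^(−3.73714) + 3·e^(−3.80571) = 2.00000 + 0.142933 + 0.0667302 = 2.20966.
F = −kT ln Z = −0.175 × ln(2.20966) = −0.175 × 0.792839 = -0.1387 eV.

-0.1387 eV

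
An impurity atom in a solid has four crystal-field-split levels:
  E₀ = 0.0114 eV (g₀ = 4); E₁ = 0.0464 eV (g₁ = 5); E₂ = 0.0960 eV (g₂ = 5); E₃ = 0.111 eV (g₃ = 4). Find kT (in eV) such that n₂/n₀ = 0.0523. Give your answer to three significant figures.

n₂/n₀ = (g₂/g₀) exp[−(E₂−E₀)/kT] = 0.0523.
⇒ (E₂−E₀)/kT = ln((5/4)/0.0523) = ln(23.901) = 3.1739.
kT = 0.0846 eV / 3.1739 = 0.0267 eV.

0.0267 eV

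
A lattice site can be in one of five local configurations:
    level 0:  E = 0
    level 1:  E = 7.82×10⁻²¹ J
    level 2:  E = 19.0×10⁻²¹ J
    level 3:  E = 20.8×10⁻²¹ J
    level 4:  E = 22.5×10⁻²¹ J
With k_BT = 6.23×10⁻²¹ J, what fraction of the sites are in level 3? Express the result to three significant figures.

0.0254

Eᵢ/kT = 0, 1.2552, 3.0498, 3.3387, 3.6116.
Z = Σ e^(−Eᵢ/kT) = e^(−0) + e^(−1.2552) + e^(−3.0498) + e^(−3.3387) + e^(−3.6116) = 1.0000 + 0.28502 + 0.047368 + 0.035483 + 0.027009 = 1.3949.
P₃ = e^(−E₃/kT) / Z = 0.035483/1.3949 = 0.0254.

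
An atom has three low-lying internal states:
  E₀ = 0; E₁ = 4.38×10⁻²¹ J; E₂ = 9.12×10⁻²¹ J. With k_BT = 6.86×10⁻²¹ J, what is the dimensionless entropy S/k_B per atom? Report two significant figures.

0.97

Eᵢ/kT = 0, 0.6385, 1.329.
Z = Σ e^(−Eᵢ/kT) = e^(−0) + e^(−0.6385) + e^(−1.329) = 1.000 + 0.5281 + 0.2647 = 1.793.
⟨E⟩ = Σ EᵢPᵢ = 2.636 ×10⁻²¹ J.
S/k_B = ln Z + ⟨E⟩/kT = ln(1.793) + 2.636/6.86 = 0.5839 + 0.3843 = 0.97.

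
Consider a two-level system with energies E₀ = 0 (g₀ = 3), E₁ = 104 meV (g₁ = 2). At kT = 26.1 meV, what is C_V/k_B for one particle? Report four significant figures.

0.1921

Eᵢ/kT = 0, 3.98467.
Z = Σ gᵢe^(−Eᵢ/kT) = 3·e^(−0) + 2·e^(−3.98467) = 3.00000 + 0.0371972 = 3.03720.
⟨E⟩ = 1.27371 meV, ⟨E²⟩ = 132.466 meV².
C_V/k_B = (⟨E²⟩ − ⟨E⟩²)/(kT)² = (132.466 − 1.62234)/681.210 = 0.1921.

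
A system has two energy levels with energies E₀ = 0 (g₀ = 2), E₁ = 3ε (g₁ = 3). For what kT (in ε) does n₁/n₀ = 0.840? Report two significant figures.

n₁/n₀ = (g₁/g₀) exp[−(E₁−E₀)/kT] = 0.840.
⇒ (E₁−E₀)/kT = ln((3/2)/0.840) = ln(1.786) = 0.5800.
kT = 3ε / 0.5800 = 5.2 ε.

5.2 ε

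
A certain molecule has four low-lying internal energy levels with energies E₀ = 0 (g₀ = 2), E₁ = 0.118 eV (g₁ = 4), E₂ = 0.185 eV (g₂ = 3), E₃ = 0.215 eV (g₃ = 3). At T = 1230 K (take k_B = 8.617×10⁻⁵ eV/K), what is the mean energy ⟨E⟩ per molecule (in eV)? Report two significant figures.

k_BT = 8.617×10⁻⁵ × 1230 K = 0.1060 eV.
Eᵢ/kT = 0, 1.113, 1.745, 2.028.
Z = Σ gᵢe^(−Eᵢ/kT) = 2·e^(−0) + 4·e^(−1.113) + 3·e^(−1.745) + 3·e^(−2.028) = 2.000 + 1.314 + 0.5239 + 0.3948 = 4.233.
⟨E⟩ = Σ Eᵢ gᵢe^(−Eᵢ/kT) / Z = (0·2.000 + 0.118·1.314 + 0.185·0.5239 + 0.215·0.3948) / 4.233 = 0.080 eV.

0.080 eV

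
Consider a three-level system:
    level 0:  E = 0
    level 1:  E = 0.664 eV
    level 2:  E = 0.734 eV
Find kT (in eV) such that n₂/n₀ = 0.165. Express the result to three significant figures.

n₂/n₀ = exp[−(E₂−E₀)/kT] = 0.165.
⇒ (E₂−E₀)/kT = ln(1/0.165) = ln(6.0606) = 1.8018.
kT = 0.734 eV / 1.8018 = 0.407 eV.

0.407 eV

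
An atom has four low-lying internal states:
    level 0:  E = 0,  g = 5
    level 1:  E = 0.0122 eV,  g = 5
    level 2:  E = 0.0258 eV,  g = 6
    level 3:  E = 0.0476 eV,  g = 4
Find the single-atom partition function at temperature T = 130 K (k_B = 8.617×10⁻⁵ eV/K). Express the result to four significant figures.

k_BT = 8.617×10⁻⁵ × 130 K = 0.0112021 eV.
Eᵢ/kT = 0, 1.08908, 2.30314, 4.24920.
Z = Σ gᵢe^(−Eᵢ/kT) = 5·e^(−0) + 5·e^(−1.08908) + 6·e^(−2.30314) + 4·e^(−4.24920) = 5.00000 + 1.68263 + 0.599667 + 0.0571026 = 7.33940.

Z = 7.339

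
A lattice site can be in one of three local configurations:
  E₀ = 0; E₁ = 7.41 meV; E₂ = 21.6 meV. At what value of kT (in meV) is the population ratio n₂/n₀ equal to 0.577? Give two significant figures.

n₂/n₀ = exp[−(E₂−E₀)/kT] = 0.577.
⇒ (E₂−E₀)/kT = ln(1/0.577) = ln(1.733) = 0.5499.
kT = 21.6 meV / 0.5499 = 39 meV.

39 meV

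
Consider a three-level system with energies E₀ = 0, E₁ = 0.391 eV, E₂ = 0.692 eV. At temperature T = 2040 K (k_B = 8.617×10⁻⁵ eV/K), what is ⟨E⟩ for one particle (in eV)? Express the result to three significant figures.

0.0495 eV

k_BT = 8.617×10⁻⁵ × 2040 K = 0.17579 eV.
Eᵢ/kT = 0, 2.2242, 3.9365.
Z = Σ e^(−Eᵢ/kT) = e^(−0) + e^(−2.2242) + e^(−3.9365) = 1.0000 + 0.10815 + 0.019516 = 1.1277.
⟨E⟩ = Σ Eᵢ e^(−Eᵢ/kT) / Z = (0·1.0000 + 0.391·0.10815 + 0.692·0.019516) / 1.1277 = 0.0495 eV.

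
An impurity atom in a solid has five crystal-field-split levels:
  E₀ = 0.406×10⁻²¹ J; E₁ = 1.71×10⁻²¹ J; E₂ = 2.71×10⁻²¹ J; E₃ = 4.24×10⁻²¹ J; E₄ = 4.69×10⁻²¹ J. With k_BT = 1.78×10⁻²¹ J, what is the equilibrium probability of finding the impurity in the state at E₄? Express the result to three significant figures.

Eᵢ/kT = 0.22809, 0.96067, 1.5225, 2.3820, 2.6348.
Z = Σ e^(−Eᵢ/kT) = e^(−0.22809) + e^(−0.96067) + e^(−1.5225) + e^(−2.3820) + e^(−2.6348) = 0.79605 + 0.38264 + 0.21817 + 0.092366 + 0.071733 = 1.5610.
P₄ = e^(−E₄/kT) / Z = 0.071733/1.5610 = 0.0460.

0.0460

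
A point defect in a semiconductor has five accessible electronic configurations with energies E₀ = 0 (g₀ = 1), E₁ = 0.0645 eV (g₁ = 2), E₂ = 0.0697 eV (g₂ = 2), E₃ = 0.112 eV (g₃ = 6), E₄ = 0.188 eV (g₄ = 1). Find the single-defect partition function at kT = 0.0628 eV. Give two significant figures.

Eᵢ/kT = 0, 1.027, 1.110, 1.783, 2.994.
Z = Σ gᵢe^(−Eᵢ/kT) = 1·e^(−0) + 2·e^(−1.027) + 2·e^(−1.110) + 6·e^(−1.783) + 1·e^(−2.994) = 1.000 + 0.7162 + 0.6591 + 1.009 + 0.05009 = 3.434.

Z = 3.4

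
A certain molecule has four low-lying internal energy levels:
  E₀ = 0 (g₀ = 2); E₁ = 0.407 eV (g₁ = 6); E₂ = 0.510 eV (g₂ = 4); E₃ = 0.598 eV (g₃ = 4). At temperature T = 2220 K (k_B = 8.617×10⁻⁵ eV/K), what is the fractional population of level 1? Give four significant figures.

k_BT = 8.617×10⁻⁵ × 2220 K = 0.191297 eV.
Eᵢ/kT = 0, 2.12758, 2.66601, 3.12603.
Z = Σ gᵢe^(−Eᵢ/kT) = 2·e^(−0) + 6·e^(−2.12758) + 4·e^(−2.66601) + 4·e^(−3.12603) = 2.00000 + 0.714751 + 0.278116 + 0.175567 = 3.16843.
P₁ = g₁ e^(−E₁/kT) / Z = 0.714751/3.16843 = 0.2256.

0.2256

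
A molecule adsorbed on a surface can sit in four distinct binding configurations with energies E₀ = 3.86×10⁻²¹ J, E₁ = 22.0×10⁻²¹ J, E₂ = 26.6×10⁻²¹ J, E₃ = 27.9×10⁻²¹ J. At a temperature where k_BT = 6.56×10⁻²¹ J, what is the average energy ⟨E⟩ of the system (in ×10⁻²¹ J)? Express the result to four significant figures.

6.064 ×10⁻²¹ J

Eᵢ/kT = 0.588415, 3.35366, 4.05488, 4.25305.
Z = Σ e^(−Eᵢ/kT) = e^(−0.588415) + e^(−3.35366) + e^(−4.05488) + e^(−4.25305) = 0.555207 + 0.0349562 + 0.0173376 + 0.0142208 = 0.621722.
⟨E⟩ = Σ Eᵢ e^(−Eᵢ/kT) / Z = (3.86·0.555207 + 22.0·0.0349562 + 26.6·0.0173376 + 27.9·0.0142208) / 0.621722 = 6.064 ×10⁻²¹ J.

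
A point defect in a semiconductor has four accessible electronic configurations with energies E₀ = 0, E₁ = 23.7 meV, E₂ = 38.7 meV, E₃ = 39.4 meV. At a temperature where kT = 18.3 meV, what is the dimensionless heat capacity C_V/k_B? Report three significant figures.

Eᵢ/kT = 0, 1.2951, 2.1148, 2.1530.
Z = Σ e^(−Eᵢ/kT) = e^(−0) + e^(−1.2951) + e^(−2.1148) + e^(−2.1530) = 1.0000 + 0.27387 + 0.12066 + 0.11614 = 1.5107.
⟨E⟩ = 10.416 meV, ⟨E²⟩ = 340.79 meV².
C_V/k_B = (⟨E²⟩ − ⟨E⟩²)/(kT)² = (340.79 − 108.49)/334.89 = 0.694.

0.694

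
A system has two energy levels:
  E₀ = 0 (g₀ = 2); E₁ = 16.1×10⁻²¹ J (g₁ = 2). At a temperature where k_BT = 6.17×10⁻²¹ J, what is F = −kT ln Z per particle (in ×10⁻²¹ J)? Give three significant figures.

-4.71 ×10⁻²¹ J

Eᵢ/kT = 0, 2.6094.
Z = Σ gᵢe^(−Eᵢ/kT) = 2·e^(−0) + 2·e^(−2.6094) = 2.0000 + 0.14716 = 2.1472.
F = −kT ln Z = −6.17 × ln(2.1472) = −6.17 × 0.76416 = -4.71 ×10⁻²¹ J.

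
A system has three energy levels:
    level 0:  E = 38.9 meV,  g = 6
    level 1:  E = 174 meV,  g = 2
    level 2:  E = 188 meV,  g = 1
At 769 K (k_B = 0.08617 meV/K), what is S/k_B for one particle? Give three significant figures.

k_BT = 0.08617 × 769 K = 66.265 meV.
Eᵢ/kT = 0.58704, 2.6258, 2.8371.
Z = Σ gᵢe^(−Eᵢ/kT) = 6·e^(−0.58704) + 2·e^(−2.6258) + 1·e^(−2.8371) = 3.3358 + 0.14476 + 0.058595 = 3.5392.
⟨E⟩ = Σ EᵢPᵢ = 46.894 meV.
S/k_B = ln Z + ⟨E⟩/kT = ln(3.5392) + 46.894/66.265 = 1.2639 + 0.70767 = 1.97.

1.97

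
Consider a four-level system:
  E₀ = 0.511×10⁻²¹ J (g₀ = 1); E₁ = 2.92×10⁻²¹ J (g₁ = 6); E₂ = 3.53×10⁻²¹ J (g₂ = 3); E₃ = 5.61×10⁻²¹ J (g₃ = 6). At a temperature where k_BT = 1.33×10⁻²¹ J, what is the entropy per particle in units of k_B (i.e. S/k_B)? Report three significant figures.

2.11

Eᵢ/kT = 0.38421, 2.1955, 2.6541, 4.2180.
Z = Σ gᵢe^(−Eᵢ/kT) = 1·e^(−0.38421) + 6·e^(−2.1955) + 3·e^(−2.6541) + 6·e^(−4.2180) = 0.68099 + 0.66782 + 0.21109 + 0.088368 = 1.6483.
⟨E⟩ = Σ EᵢPᵢ = 2.1470 ×10⁻²¹ J.
S/k_B = ln Z + ⟨E⟩/kT = ln(1.6483) + 2.1470/1.33 = 0.49974 + 1.6143 = 2.11.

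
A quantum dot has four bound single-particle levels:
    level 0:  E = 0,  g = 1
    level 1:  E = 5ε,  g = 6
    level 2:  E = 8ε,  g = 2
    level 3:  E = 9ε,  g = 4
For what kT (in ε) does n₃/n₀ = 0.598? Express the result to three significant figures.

4.74 ε

n₃/n₀ = (g₃/g₀) exp[−(E₃−E₀)/kT] = 0.598.
⇒ (E₃−E₀)/kT = ln((4/1)/0.598) = ln(6.6890) = 1.9005.
kT = 9ε / 1.9005 = 4.74 ε.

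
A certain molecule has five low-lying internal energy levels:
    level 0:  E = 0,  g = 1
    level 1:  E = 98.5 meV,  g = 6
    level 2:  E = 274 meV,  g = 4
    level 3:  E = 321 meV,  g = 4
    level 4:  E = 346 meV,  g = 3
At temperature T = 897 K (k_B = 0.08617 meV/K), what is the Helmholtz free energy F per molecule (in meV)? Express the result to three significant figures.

-82.0 meV

k_BT = 0.08617 × 897 K = 77.294 meV.
Eᵢ/kT = 0, 1.2744, 3.5449, 4.1530, 4.4764.
Z = Σ gᵢe^(−Eᵢ/kT) = 1·e^(−0) + 6·e^(−1.2744) + 4·e^(−3.5449) + 4·e^(−4.1530) + 3·e^(−4.4764) = 1.0000 + 1.6776 + 0.11549 + 0.062869 + 0.034123 = 2.8901.
F = −kT ln Z = −77.294 × ln(2.8901) = −77.294 × 1.0613 = -82.0 meV.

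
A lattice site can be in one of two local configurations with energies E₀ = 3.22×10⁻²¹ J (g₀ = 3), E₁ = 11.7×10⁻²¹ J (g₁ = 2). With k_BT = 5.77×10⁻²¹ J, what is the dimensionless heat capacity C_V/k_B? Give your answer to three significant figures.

Eᵢ/kT = 0.55806, 2.0277.
Z = Σ gᵢe^(−Eᵢ/kT) = 3·e^(−0.55806) + 2·e^(−2.0277) = 1.7170 + 0.26328 = 1.9803.
⟨E⟩ = 4.3474, ⟨E²⟩ = 27.189.
C_V/k_B = (⟨E²⟩ − ⟨E⟩²)/(kT)² = (27.189 − 18.900)/33.293 = 0.249.

0.249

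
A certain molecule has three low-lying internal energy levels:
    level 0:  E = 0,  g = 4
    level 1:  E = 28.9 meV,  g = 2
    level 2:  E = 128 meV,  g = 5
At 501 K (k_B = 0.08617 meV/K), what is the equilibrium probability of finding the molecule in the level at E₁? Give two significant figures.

0.19

k_BT = 0.08617 × 501 K = 43.17 meV.
Eᵢ/kT = 0, 0.6694, 2.965.
Z = Σ gᵢe^(−Eᵢ/kT) = 4·e^(−0) + 2·e^(−0.6694) + 5·e^(−2.965) = 4.000 + 1.024 + 0.2578 = 5.282.
P₁ = g₁ e^(−E₁/kT) / Z = 1.024/5.282 = 0.19.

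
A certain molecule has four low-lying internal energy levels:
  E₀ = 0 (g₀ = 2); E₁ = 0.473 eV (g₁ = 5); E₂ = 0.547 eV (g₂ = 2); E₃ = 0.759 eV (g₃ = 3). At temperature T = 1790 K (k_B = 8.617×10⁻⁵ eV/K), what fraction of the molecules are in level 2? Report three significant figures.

k_BT = 8.617×10⁻⁵ × 1790 K = 0.15424 eV.
Eᵢ/kT = 0, 3.0666, 3.5464, 4.9209.
Z = Σ gᵢe^(−Eᵢ/kT) = 2·e^(−0) + 5·e^(−3.0666) + 2·e^(−3.5464) + 3·e^(−4.9209) = 2.0000 + 0.23290 + 0.057656 + 0.021878 = 2.3124.
P₂ = g₂ e^(−E₂/kT) / Z = 0.057656/2.3124 = 0.0249.

0.0249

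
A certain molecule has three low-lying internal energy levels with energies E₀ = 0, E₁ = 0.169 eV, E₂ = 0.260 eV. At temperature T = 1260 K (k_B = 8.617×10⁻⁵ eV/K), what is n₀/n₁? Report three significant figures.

k_BT = 8.617×10⁻⁵ × 1260 K = 0.10857 eV.
n₀/n₁ = exp[−(E₀−E₁)/kT] = exp(−(-0.169 eV)/(0.10857 eV)) = exp(1.5566) = 4.74.

4.74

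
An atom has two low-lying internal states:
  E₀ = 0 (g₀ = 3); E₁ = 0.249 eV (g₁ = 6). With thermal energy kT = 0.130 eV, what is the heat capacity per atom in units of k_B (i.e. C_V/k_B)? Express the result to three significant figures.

Eᵢ/kT = 0, 1.9154.
Z = Σ gᵢe^(−Eᵢ/kT) = 3·e^(−0) + 6·e^(−1.9154) = 3.0000 + 0.88370 = 3.8837.
⟨E⟩ = 0.056658 eV, ⟨E²⟩ = 0.014108 eV².
C_V/k_B = (⟨E²⟩ − ⟨E⟩²)/(kT)² = (0.014108 − 0.0032101)/0.016900 = 0.645.

0.645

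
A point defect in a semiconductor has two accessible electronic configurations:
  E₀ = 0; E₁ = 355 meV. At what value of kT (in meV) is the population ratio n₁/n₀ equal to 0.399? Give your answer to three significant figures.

386 meV

n₁/n₀ = exp[−(E₁−E₀)/kT] = 0.399.
⇒ (E₁−E₀)/kT = ln(1/0.399) = ln(2.5063) = 0.91881.
kT = 355 meV / 0.91881 = 386 meV.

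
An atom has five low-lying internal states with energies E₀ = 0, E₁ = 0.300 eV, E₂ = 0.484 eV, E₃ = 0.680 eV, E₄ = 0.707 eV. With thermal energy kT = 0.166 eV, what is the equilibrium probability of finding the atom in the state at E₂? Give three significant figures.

Eᵢ/kT = 0, 1.8072, 2.9157, 4.0964, 4.2590.
Z = Σ e^(−Eᵢ/kT) = e^(−0) + e^(−1.8072) + e^(−2.9157) + e^(−4.0964) + e^(−4.2590) = 1.0000 + 0.16411 + 0.054166 + 0.016632 + 0.014136 = 1.2490.
P₂ = e^(−E₂/kT) / Z = 0.054166/1.2490 = 0.0434.

0.0434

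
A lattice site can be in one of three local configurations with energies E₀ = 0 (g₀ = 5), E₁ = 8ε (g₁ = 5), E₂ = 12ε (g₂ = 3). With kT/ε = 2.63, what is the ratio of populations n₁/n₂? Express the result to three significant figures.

n₁/n₂ = (g₁/g₂) exp[−(E₁−E₂)/kT] = (5/3) × exp(−(-4ε)/(2.63ε)) = (5/3) × exp(1.5209) = 7.63.

7.63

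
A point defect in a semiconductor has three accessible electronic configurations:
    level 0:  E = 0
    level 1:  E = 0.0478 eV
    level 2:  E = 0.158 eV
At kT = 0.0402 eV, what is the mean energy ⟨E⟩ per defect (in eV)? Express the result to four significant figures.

Eᵢ/kT = 0, 1.18905, 3.93035.
Z = Σ e^(−Eᵢ/kT) = e^(−0) + e^(−1.18905) + e^(−3.93035) = 1.00000 + 0.304510 + 0.0196368 = 1.32415.
⟨E⟩ = Σ Eᵢ e^(−Eᵢ/kT) / Z = (0·1.00000 + 0.0478·0.304510 + 0.158·0.0196368) / 1.32415 = 0.01334 eV.

0.01334 eV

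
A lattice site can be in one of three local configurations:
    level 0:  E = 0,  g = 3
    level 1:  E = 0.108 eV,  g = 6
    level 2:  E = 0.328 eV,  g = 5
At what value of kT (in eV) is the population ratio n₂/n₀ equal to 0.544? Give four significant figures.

0.2930 eV

n₂/n₀ = (g₂/g₀) exp[−(E₂−E₀)/kT] = 0.544.
⇒ (E₂−E₀)/kT = ln((5/3)/0.544) = ln(3.06373) = 1.11963.
kT = 0.328 eV / 1.11963 = 0.2930 eV.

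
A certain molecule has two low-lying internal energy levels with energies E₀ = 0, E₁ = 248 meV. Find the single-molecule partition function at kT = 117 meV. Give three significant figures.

Z = 1.12

Eᵢ/kT = 0, 2.1197.
Z = Σ e^(−Eᵢ/kT) = e^(−0) + e^(−2.1197) = 1.0000 + 0.12007 = 1.1201.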